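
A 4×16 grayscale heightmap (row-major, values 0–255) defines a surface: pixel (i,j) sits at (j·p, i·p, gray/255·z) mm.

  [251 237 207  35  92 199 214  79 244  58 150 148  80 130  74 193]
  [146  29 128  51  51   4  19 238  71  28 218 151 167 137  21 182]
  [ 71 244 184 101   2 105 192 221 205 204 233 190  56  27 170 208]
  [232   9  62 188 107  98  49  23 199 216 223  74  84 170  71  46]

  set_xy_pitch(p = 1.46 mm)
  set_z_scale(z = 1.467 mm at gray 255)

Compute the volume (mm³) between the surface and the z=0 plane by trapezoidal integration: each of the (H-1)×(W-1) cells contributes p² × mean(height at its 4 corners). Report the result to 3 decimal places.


69.789

height_mm = gray/255 × 1.467; cell vol = 1.46² × mean(4 corners)
unit = 1.46² × 1.467 / (4×255) = 0.00306574 mm³ per gray-sum
row 0: Σ corner-gray over 15 cells = 7292  → 22.3554
row 1: Σ corner-gray over 15 cells = 7501  → 22.9961
row 2: Σ corner-gray over 15 cells = 7971  → 24.4370
Σ rows: total corner-gray = 22764  → 69.7886 mm³


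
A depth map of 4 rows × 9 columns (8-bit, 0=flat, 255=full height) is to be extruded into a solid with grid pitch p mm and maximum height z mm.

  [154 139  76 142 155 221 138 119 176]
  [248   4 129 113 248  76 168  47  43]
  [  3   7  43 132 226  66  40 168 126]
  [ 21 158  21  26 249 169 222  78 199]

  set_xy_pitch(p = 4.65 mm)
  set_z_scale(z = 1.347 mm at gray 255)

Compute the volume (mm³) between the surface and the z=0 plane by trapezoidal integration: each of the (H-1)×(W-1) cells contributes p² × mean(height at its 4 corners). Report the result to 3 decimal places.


height_mm = gray/255 × 1.347; cell vol = 4.65² × mean(4 corners)
unit = 4.65² × 1.347 / (4×255) = 0.0285544 mm³ per gray-sum
row 0: Σ corner-gray over 8 cells = 4171  → 119.1005
row 1: Σ corner-gray over 8 cells = 3354  → 95.7715
row 2: Σ corner-gray over 8 cells = 3559  → 101.6252
Σ rows: total corner-gray = 11084  → 316.4972 mm³

316.497


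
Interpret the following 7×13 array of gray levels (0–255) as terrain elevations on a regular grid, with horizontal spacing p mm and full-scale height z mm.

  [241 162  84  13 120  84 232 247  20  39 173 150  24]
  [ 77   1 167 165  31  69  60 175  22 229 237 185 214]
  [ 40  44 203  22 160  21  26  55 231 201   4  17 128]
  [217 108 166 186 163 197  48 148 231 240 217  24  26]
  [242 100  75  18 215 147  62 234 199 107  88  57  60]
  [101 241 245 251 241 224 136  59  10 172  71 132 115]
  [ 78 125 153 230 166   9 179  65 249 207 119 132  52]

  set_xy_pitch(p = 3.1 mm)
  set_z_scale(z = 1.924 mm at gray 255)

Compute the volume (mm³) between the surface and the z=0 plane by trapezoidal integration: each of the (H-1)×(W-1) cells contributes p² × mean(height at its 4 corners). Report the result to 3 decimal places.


676.123

height_mm = gray/255 × 1.924; cell vol = 3.1² × mean(4 corners)
unit = 3.1² × 1.924 / (4×255) = 0.0181271 mm³ per gray-sum
row 0: Σ corner-gray over 12 cells = 5886  → 106.6961
row 1: Σ corner-gray over 12 cells = 5109  → 92.6113
row 2: Σ corner-gray over 12 cells = 5835  → 105.7716
row 3: Σ corner-gray over 12 cells = 6605  → 119.7295
row 4: Σ corner-gray over 12 cells = 6686  → 121.1978
row 5: Σ corner-gray over 12 cells = 7178  → 130.1163
Σ rows: total corner-gray = 37299  → 676.1226 mm³


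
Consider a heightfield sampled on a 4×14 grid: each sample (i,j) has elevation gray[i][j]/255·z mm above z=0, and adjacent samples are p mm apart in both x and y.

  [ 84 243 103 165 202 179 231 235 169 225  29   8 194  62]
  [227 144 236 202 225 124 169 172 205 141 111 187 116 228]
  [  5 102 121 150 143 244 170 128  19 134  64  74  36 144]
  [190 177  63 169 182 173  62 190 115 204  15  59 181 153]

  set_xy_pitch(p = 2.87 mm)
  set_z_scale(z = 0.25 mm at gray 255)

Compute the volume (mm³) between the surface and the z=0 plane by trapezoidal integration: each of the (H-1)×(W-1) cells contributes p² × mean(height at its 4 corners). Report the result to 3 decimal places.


height_mm = gray/255 × 0.25; cell vol = 2.87² × mean(4 corners)
unit = 2.87² × 0.25 / (4×255) = 0.00201885 mm³ per gray-sum
row 0: Σ corner-gray over 13 cells = 8631  → 17.4247
row 1: Σ corner-gray over 13 cells = 7438  → 15.0162
row 2: Σ corner-gray over 13 cells = 6442  → 13.0054
Σ rows: total corner-gray = 22511  → 45.4463 mm³

45.446


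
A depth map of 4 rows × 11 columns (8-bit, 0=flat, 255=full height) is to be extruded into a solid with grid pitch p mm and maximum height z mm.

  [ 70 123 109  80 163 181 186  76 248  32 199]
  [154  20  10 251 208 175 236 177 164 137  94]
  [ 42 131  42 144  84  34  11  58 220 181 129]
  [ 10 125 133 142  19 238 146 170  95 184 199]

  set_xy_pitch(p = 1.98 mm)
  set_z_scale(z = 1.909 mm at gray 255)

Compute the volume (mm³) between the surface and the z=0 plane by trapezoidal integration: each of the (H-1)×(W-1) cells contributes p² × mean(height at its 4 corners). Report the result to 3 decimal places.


112.613

height_mm = gray/255 × 1.909; cell vol = 1.98² × mean(4 corners)
unit = 1.98² × 1.909 / (4×255) = 0.0073373 mm³ per gray-sum
row 0: Σ corner-gray over 10 cells = 5669  → 41.5951
row 1: Σ corner-gray over 10 cells = 4985  → 36.5764
row 2: Σ corner-gray over 10 cells = 4694  → 34.4413
Σ rows: total corner-gray = 15348  → 112.6128 mm³


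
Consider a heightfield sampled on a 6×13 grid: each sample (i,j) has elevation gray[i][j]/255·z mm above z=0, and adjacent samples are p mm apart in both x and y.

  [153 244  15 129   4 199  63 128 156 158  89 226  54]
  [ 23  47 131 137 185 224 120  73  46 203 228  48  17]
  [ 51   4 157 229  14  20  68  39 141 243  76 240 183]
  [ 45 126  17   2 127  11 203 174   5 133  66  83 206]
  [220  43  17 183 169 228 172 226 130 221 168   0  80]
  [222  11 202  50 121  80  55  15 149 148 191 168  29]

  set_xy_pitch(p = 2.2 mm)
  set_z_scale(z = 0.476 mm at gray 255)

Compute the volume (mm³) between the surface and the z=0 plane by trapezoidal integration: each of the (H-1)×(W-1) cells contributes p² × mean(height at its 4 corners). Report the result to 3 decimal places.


63.283

height_mm = gray/255 × 0.476; cell vol = 2.2² × mean(4 corners)
unit = 2.2² × 0.476 / (4×255) = 0.00225867 mm³ per gray-sum
row 0: Σ corner-gray over 12 cells = 5953  → 13.4458
row 1: Σ corner-gray over 12 cells = 5620  → 12.6937
row 2: Σ corner-gray over 12 cells = 4841  → 10.9342
row 3: Σ corner-gray over 12 cells = 5559  → 12.5559
row 4: Σ corner-gray over 12 cells = 6045  → 13.6536
Σ rows: total corner-gray = 28018  → 63.2833 mm³


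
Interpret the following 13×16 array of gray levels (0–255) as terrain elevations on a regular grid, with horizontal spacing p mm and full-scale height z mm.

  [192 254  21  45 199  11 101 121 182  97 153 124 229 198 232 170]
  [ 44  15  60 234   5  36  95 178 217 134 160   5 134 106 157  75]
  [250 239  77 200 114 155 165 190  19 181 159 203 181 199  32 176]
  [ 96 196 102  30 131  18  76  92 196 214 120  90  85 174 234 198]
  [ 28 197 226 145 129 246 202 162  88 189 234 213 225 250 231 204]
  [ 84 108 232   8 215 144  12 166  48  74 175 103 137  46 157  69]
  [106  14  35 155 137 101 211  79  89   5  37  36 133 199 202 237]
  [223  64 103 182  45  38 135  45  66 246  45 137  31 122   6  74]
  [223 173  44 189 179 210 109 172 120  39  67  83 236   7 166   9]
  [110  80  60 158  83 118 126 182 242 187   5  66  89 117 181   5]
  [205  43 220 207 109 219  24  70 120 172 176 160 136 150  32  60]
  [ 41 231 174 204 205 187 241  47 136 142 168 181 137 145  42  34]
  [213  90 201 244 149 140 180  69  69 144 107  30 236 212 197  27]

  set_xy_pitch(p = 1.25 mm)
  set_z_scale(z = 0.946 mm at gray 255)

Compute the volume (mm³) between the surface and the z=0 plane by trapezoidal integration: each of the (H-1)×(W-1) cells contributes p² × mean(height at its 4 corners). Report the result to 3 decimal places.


height_mm = gray/255 × 0.946; cell vol = 1.25² × mean(4 corners)
unit = 1.25² × 0.946 / (4×255) = 0.00144914 mm³ per gray-sum
row 0: Σ corner-gray over 15 cells = 7487  → 10.8497
row 1: Σ corner-gray over 15 cells = 7845  → 11.3685
row 2: Σ corner-gray over 15 cells = 8464  → 12.2655
row 3: Σ corner-gray over 15 cells = 9516  → 13.7900
row 4: Σ corner-gray over 15 cells = 9109  → 13.2002
row 5: Σ corner-gray over 15 cells = 6612  → 9.5817
row 6: Σ corner-gray over 15 cells = 6036  → 8.7470
row 7: Σ corner-gray over 15 cells = 6647  → 9.6324
row 8: Σ corner-gray over 15 cells = 7323  → 10.6121
row 9: Σ corner-gray over 15 cells = 7444  → 10.7874
row 10: Σ corner-gray over 15 cells = 8496  → 12.3119
row 11: Σ corner-gray over 15 cells = 8931  → 12.9423
Σ rows: total corner-gray = 93910  → 136.0889 mm³

136.089


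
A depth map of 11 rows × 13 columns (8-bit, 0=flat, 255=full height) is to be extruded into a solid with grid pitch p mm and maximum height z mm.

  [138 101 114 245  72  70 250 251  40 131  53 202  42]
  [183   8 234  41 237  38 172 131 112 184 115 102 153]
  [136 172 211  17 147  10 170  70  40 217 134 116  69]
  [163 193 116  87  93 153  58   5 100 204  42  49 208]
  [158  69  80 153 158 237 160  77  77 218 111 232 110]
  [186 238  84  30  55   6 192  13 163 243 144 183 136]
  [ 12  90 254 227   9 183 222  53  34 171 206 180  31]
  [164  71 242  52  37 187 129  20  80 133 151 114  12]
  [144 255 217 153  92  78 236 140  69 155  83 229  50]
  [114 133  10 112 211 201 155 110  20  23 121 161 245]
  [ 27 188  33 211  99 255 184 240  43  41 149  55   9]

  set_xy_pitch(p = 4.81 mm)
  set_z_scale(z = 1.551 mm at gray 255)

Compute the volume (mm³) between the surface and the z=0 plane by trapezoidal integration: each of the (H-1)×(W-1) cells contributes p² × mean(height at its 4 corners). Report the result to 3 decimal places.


2141.014

height_mm = gray/255 × 1.551; cell vol = 4.81² × mean(4 corners)
unit = 4.81² × 1.551 / (4×255) = 0.0351805 mm³ per gray-sum
row 0: Σ corner-gray over 12 cells = 6322  → 222.4110
row 1: Σ corner-gray over 12 cells = 5897  → 207.4593
row 2: Σ corner-gray over 12 cells = 5384  → 189.4117
row 3: Σ corner-gray over 12 cells = 5983  → 210.4848
row 4: Σ corner-gray over 12 cells = 6436  → 226.4216
row 5: Σ corner-gray over 12 cells = 6325  → 222.5165
row 6: Σ corner-gray over 12 cells = 5909  → 207.8815
row 7: Σ corner-gray over 12 cells = 6216  → 218.6819
row 8: Σ corner-gray over 12 cells = 6481  → 228.0047
row 9: Σ corner-gray over 12 cells = 5905  → 207.7407
Σ rows: total corner-gray = 60858  → 2141.0137 mm³


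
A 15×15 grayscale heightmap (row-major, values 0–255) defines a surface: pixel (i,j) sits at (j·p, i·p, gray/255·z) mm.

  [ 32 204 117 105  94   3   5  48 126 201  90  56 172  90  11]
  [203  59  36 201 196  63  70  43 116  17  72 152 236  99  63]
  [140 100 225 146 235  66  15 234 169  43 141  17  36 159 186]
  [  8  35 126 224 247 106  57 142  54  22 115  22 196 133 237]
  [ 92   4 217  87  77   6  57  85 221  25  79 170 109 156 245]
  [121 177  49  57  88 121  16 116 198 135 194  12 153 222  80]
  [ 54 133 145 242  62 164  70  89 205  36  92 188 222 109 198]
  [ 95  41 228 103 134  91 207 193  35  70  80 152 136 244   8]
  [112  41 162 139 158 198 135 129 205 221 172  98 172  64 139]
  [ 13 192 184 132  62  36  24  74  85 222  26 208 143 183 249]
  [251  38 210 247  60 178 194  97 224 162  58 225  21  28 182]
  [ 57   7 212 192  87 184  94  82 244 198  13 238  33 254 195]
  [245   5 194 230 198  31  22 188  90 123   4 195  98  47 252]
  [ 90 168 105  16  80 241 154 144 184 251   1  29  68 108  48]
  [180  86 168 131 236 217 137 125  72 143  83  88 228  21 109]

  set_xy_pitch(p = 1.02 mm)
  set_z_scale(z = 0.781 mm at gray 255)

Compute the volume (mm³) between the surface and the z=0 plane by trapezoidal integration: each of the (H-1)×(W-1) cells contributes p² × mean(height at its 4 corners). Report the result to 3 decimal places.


height_mm = gray/255 × 0.781; cell vol = 1.02² × mean(4 corners)
unit = 1.02² × 0.781 / (4×255) = 0.00079662 mm³ per gray-sum
row 0: Σ corner-gray over 14 cells = 5651  → 4.5017
row 1: Σ corner-gray over 14 cells = 6484  → 5.1653
row 2: Σ corner-gray over 14 cells = 6701  → 5.3382
row 3: Σ corner-gray over 14 cells = 6126  → 4.8801
row 4: Σ corner-gray over 14 cells = 6200  → 4.9390
row 5: Σ corner-gray over 14 cells = 7043  → 5.6106
row 6: Σ corner-gray over 14 cells = 7297  → 5.8129
row 7: Σ corner-gray over 14 cells = 7570  → 6.0304
row 8: Σ corner-gray over 14 cells = 7443  → 5.9292
row 9: Σ corner-gray over 14 cells = 7321  → 5.8321
row 10: Σ corner-gray over 14 cells = 7845  → 6.2495
row 11: Σ corner-gray over 14 cells = 7275  → 5.7954
row 12: Σ corner-gray over 14 cells = 6583  → 5.2441
row 13: Σ corner-gray over 14 cells = 6995  → 5.5724
Σ rows: total corner-gray = 96534  → 76.9009 mm³

76.901


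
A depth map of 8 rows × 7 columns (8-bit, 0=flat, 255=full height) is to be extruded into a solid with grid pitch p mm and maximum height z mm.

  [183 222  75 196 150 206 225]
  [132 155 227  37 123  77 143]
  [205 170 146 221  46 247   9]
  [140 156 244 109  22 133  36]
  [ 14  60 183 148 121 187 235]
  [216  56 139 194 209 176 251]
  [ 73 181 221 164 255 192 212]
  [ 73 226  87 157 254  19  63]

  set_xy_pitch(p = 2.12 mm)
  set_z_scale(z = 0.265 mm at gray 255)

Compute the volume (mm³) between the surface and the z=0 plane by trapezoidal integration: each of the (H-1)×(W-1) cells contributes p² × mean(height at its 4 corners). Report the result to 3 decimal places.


29.724

height_mm = gray/255 × 0.265; cell vol = 2.12² × mean(4 corners)
unit = 2.12² × 0.265 / (4×255) = 0.00116766 mm³ per gray-sum
row 0: Σ corner-gray over 6 cells = 3619  → 4.2258
row 1: Σ corner-gray over 6 cells = 3387  → 3.9549
row 2: Σ corner-gray over 6 cells = 3378  → 3.9444
row 3: Σ corner-gray over 6 cells = 3151  → 3.6793
row 4: Σ corner-gray over 6 cells = 3662  → 4.2760
row 5: Σ corner-gray over 6 cells = 4326  → 5.0513
row 6: Σ corner-gray over 6 cells = 3933  → 4.5924
Σ rows: total corner-gray = 25456  → 29.7240 mm³


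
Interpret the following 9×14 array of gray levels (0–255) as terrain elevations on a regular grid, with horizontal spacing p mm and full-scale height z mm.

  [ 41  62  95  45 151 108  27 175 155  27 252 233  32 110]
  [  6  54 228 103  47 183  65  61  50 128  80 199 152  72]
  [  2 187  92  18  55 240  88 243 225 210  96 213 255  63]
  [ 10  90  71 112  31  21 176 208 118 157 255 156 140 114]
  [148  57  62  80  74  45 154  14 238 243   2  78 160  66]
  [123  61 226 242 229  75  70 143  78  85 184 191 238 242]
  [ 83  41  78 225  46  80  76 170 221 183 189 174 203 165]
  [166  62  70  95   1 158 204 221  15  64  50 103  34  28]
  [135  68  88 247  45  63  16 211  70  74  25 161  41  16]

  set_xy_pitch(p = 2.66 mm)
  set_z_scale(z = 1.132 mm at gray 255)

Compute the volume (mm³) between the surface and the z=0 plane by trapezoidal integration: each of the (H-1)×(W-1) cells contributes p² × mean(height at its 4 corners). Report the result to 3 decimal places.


394.323

height_mm = gray/255 × 1.132; cell vol = 2.66² × mean(4 corners)
unit = 2.66² × 1.132 / (4×255) = 0.00785253 mm³ per gray-sum
row 0: Σ corner-gray over 13 cells = 5653  → 44.3903
row 1: Σ corner-gray over 13 cells = 6687  → 52.5099
row 2: Σ corner-gray over 13 cells = 7103  → 55.7765
row 3: Σ corner-gray over 13 cells = 5822  → 45.7174
row 4: Σ corner-gray over 13 cells = 6637  → 52.1172
row 5: Σ corner-gray over 13 cells = 7629  → 59.9069
row 6: Σ corner-gray over 13 cells = 5968  → 46.8639
row 7: Σ corner-gray over 13 cells = 4717  → 37.0404
Σ rows: total corner-gray = 50216  → 394.3226 mm³


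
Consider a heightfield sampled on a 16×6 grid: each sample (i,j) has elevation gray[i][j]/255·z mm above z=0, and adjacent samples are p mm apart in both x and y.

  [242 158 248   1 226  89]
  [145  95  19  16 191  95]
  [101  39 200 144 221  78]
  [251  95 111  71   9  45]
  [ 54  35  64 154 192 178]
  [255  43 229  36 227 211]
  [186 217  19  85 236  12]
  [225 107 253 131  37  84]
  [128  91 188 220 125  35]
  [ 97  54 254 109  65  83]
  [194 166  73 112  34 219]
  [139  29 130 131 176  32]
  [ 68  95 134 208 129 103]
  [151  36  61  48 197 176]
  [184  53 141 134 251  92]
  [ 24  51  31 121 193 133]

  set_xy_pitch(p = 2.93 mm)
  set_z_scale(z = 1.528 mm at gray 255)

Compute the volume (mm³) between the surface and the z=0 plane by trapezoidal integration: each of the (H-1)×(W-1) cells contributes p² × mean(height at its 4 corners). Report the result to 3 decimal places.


height_mm = gray/255 × 1.528; cell vol = 2.93² × mean(4 corners)
unit = 2.93² × 1.528 / (4×255) = 0.0128605 mm³ per gray-sum
row 0: Σ corner-gray over 5 cells = 2479  → 31.8812
row 1: Σ corner-gray over 5 cells = 2269  → 29.1805
row 2: Σ corner-gray over 5 cells = 2255  → 29.0005
row 3: Σ corner-gray over 5 cells = 1990  → 25.5924
row 4: Σ corner-gray over 5 cells = 2658  → 34.1833
row 5: Σ corner-gray over 5 cells = 2848  → 36.6268
row 6: Σ corner-gray over 5 cells = 2677  → 34.4276
row 7: Σ corner-gray over 5 cells = 2776  → 35.7008
row 8: Σ corner-gray over 5 cells = 2555  → 32.8586
row 9: Σ corner-gray over 5 cells = 2327  → 29.9264
row 10: Σ corner-gray over 5 cells = 2286  → 29.3991
row 11: Σ corner-gray over 5 cells = 2406  → 30.9424
row 12: Σ corner-gray over 5 cells = 2314  → 29.7592
row 13: Σ corner-gray over 5 cells = 2445  → 31.4440
row 14: Σ corner-gray over 5 cells = 2383  → 30.6466
Σ rows: total corner-gray = 36668  → 471.5694 mm³

471.569


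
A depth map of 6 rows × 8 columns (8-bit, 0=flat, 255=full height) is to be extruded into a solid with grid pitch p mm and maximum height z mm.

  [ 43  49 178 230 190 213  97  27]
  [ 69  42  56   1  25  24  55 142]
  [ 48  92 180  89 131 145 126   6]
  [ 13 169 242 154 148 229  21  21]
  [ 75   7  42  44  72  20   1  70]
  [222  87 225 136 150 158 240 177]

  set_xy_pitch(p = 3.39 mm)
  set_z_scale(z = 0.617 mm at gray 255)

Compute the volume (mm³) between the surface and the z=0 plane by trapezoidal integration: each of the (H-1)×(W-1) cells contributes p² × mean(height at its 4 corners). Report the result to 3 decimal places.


height_mm = gray/255 × 0.617; cell vol = 3.39² × mean(4 corners)
unit = 3.39² × 0.617 / (4×255) = 0.00695159 mm³ per gray-sum
row 0: Σ corner-gray over 7 cells = 2601  → 18.0811
row 1: Σ corner-gray over 7 cells = 2197  → 15.2727
row 2: Σ corner-gray over 7 cells = 3540  → 24.6086
row 3: Σ corner-gray over 7 cells = 2477  → 17.2191
row 4: Σ corner-gray over 7 cells = 2908  → 20.2152
Σ rows: total corner-gray = 13723  → 95.3967 mm³

95.397


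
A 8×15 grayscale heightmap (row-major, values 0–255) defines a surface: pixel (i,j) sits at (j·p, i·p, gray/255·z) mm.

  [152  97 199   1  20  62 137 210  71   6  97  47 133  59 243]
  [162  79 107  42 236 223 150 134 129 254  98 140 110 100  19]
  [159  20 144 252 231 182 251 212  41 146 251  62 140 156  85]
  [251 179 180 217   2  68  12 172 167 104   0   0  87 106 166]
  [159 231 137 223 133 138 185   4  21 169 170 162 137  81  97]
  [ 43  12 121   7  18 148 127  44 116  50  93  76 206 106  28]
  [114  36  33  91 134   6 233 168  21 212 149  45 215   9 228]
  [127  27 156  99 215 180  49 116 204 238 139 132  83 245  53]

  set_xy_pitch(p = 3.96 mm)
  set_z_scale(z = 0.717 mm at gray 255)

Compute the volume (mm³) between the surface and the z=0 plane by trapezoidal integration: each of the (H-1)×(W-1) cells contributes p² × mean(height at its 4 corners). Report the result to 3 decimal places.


height_mm = gray/255 × 0.717; cell vol = 3.96² × mean(4 corners)
unit = 3.96² × 0.717 / (4×255) = 0.0110232 mm³ per gray-sum
row 0: Σ corner-gray over 14 cells = 6458  → 71.1881
row 1: Σ corner-gray over 14 cells = 8205  → 90.4457
row 2: Σ corner-gray over 14 cells = 7425  → 81.8476
row 3: Σ corner-gray over 14 cells = 6843  → 75.4320
row 4: Σ corner-gray over 14 cells = 6157  → 67.8701
row 5: Σ corner-gray over 14 cells = 5365  → 59.1397
row 6: Σ corner-gray over 14 cells = 6992  → 77.0745
Σ rows: total corner-gray = 47445  → 522.9977 mm³

522.998


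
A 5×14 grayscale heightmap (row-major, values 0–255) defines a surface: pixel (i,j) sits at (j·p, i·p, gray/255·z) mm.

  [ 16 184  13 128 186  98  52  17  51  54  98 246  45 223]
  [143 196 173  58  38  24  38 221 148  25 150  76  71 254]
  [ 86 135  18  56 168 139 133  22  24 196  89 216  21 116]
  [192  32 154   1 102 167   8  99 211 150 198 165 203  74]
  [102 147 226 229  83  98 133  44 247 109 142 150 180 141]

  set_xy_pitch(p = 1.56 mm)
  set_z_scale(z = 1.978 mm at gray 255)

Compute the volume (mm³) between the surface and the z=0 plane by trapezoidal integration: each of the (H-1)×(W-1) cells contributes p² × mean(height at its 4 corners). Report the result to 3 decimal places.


112.470

height_mm = gray/255 × 1.978; cell vol = 1.56² × mean(4 corners)
unit = 1.56² × 1.978 / (4×255) = 0.00471928 mm³ per gray-sum
row 0: Σ corner-gray over 13 cells = 5416  → 25.5596
row 1: Σ corner-gray over 13 cells = 5469  → 25.8097
row 2: Σ corner-gray over 13 cells = 5882  → 27.7588
row 3: Σ corner-gray over 13 cells = 7065  → 33.3417
Σ rows: total corner-gray = 23832  → 112.4698 mm³


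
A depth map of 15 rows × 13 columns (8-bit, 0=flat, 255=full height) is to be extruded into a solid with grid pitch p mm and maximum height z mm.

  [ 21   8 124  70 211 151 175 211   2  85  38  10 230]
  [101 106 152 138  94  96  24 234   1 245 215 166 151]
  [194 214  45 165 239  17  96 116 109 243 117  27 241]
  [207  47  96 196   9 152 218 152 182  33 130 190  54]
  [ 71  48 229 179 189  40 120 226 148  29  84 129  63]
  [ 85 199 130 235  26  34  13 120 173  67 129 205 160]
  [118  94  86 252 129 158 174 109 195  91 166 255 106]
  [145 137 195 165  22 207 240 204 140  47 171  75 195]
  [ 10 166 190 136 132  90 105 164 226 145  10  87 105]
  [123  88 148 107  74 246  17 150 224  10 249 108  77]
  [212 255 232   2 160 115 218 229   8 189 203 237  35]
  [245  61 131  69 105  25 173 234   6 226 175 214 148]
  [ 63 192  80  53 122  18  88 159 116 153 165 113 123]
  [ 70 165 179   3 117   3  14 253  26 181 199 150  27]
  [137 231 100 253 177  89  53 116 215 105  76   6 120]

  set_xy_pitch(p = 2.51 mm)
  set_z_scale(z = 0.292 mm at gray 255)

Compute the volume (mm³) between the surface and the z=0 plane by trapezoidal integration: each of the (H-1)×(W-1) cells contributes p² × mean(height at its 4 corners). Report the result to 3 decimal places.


height_mm = gray/255 × 0.292; cell vol = 2.51² × mean(4 corners)
unit = 2.51² × 0.292 / (4×255) = 0.00180356 mm³ per gray-sum
row 0: Σ corner-gray over 12 cells = 5615  → 10.1270
row 1: Σ corner-gray over 12 cells = 6405  → 11.5518
row 2: Σ corner-gray over 12 cells = 6282  → 11.3300
row 3: Σ corner-gray over 12 cells = 6047  → 10.9061
row 4: Σ corner-gray over 12 cells = 5883  → 10.6103
row 5: Σ corner-gray over 12 cells = 6549  → 11.8115
row 6: Σ corner-gray over 12 cells = 7188  → 12.9640
row 7: Σ corner-gray over 12 cells = 6563  → 11.8368
row 8: Σ corner-gray over 12 cells = 6059  → 10.9278
row 9: Σ corner-gray over 12 cells = 6985  → 12.5979
row 10: Σ corner-gray over 12 cells = 7174  → 12.9387
row 11: Σ corner-gray over 12 cells = 5935  → 10.7041
row 12: Σ corner-gray over 12 cells = 5381  → 9.7049
row 13: Σ corner-gray over 12 cells = 5776  → 10.4174
Σ rows: total corner-gray = 87842  → 158.4281 mm³

158.428


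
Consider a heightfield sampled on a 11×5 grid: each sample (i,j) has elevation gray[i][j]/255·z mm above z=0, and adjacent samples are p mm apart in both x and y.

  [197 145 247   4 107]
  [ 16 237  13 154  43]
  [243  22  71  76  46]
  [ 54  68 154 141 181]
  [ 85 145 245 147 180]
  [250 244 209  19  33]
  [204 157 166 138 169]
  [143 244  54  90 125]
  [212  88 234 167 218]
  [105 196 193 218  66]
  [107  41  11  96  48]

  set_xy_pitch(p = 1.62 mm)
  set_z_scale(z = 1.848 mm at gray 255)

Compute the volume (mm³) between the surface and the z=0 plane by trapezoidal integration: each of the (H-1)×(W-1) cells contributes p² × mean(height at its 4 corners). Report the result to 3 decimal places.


height_mm = gray/255 × 1.848; cell vol = 1.62² × mean(4 corners)
unit = 1.62² × 1.848 / (4×255) = 0.0047548 mm³ per gray-sum
row 0: Σ corner-gray over 4 cells = 1963  → 9.3337
row 1: Σ corner-gray over 4 cells = 1494  → 7.1037
row 2: Σ corner-gray over 4 cells = 1588  → 7.5506
row 3: Σ corner-gray over 4 cells = 2300  → 10.9360
row 4: Σ corner-gray over 4 cells = 2566  → 12.2008
row 5: Σ corner-gray over 4 cells = 2522  → 11.9916
row 6: Σ corner-gray over 4 cells = 2339  → 11.1215
row 7: Σ corner-gray over 4 cells = 2452  → 11.6588
row 8: Σ corner-gray over 4 cells = 2793  → 13.2801
row 9: Σ corner-gray over 4 cells = 1836  → 8.7298
Σ rows: total corner-gray = 21853  → 103.9065 mm³

103.907


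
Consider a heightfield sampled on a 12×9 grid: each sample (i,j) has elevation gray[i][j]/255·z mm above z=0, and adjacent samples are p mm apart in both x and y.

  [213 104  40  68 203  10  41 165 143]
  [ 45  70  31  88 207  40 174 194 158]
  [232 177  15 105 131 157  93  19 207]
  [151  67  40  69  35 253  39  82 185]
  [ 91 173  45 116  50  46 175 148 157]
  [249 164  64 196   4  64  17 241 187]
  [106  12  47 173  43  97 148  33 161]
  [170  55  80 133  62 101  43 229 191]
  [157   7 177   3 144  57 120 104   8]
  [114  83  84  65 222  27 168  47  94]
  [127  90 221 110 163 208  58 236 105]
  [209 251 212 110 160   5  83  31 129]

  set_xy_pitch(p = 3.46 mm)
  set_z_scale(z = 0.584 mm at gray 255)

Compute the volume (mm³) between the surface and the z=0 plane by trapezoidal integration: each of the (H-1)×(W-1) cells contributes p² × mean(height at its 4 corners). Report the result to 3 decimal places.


height_mm = gray/255 × 0.584; cell vol = 3.46² × mean(4 corners)
unit = 3.46² × 0.584 / (4×255) = 0.00685433 mm³ per gray-sum
row 0: Σ corner-gray over 8 cells = 3429  → 23.5035
row 1: Σ corner-gray over 8 cells = 3644  → 24.9772
row 2: Σ corner-gray over 8 cells = 3339  → 22.8866
row 3: Σ corner-gray over 8 cells = 3260  → 22.3451
row 4: Σ corner-gray over 8 cells = 3690  → 25.2925
row 5: Σ corner-gray over 8 cells = 3309  → 22.6810
row 6: Σ corner-gray over 8 cells = 3140  → 21.5226
row 7: Σ corner-gray over 8 cells = 3156  → 21.6323
row 8: Σ corner-gray over 8 cells = 2989  → 20.4876
row 9: Σ corner-gray over 8 cells = 4004  → 27.4447
row 10: Σ corner-gray over 8 cells = 4446  → 30.4743
Σ rows: total corner-gray = 38406  → 263.2473 mm³

263.247


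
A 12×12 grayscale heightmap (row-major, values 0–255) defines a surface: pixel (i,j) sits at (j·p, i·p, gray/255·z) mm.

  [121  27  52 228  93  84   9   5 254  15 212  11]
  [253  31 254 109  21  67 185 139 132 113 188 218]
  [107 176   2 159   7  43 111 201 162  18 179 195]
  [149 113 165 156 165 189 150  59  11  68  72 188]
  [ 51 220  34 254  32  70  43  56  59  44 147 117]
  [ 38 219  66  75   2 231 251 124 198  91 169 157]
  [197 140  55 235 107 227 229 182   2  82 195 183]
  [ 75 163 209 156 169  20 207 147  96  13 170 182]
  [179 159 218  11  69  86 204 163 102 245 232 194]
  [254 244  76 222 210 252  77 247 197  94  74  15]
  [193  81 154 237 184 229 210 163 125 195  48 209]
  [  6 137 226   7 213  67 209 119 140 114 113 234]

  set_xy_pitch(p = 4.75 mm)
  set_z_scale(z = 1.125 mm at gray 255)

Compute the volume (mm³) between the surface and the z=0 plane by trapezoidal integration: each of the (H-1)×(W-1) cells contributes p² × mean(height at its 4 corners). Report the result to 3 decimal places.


height_mm = gray/255 × 1.125; cell vol = 4.75² × mean(4 corners)
unit = 4.75² × 1.125 / (4×255) = 0.0248851 mm³ per gray-sum
row 0: Σ corner-gray over 11 cells = 5039  → 125.3961
row 1: Σ corner-gray over 11 cells = 5367  → 133.5584
row 2: Σ corner-gray over 11 cells = 5051  → 125.6947
row 3: Σ corner-gray over 11 cells = 4719  → 117.4328
row 4: Σ corner-gray over 11 cells = 5133  → 127.7353
row 5: Σ corner-gray over 11 cells = 6335  → 157.6472
row 6: Σ corner-gray over 11 cells = 6245  → 155.4075
row 7: Σ corner-gray over 11 cells = 6308  → 156.9753
row 8: Σ corner-gray over 11 cells = 7006  → 174.3451
row 9: Σ corner-gray over 11 cells = 7309  → 181.8853
row 10: Σ corner-gray over 11 cells = 6584  → 163.8436
Σ rows: total corner-gray = 65096  → 1619.9211 mm³

1619.921


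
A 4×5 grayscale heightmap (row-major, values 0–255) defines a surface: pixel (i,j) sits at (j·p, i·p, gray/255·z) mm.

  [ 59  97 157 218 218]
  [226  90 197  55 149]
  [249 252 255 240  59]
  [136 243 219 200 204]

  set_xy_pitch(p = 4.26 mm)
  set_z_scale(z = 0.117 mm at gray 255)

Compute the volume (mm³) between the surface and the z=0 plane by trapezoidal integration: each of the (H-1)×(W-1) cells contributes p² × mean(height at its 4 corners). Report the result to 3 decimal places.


height_mm = gray/255 × 0.117; cell vol = 4.26² × mean(4 corners)
unit = 4.26² × 0.117 / (4×255) = 0.00208164 mm³ per gray-sum
row 0: Σ corner-gray over 4 cells = 2280  → 4.7461
row 1: Σ corner-gray over 4 cells = 2861  → 5.9556
row 2: Σ corner-gray over 4 cells = 3466  → 7.2150
Σ rows: total corner-gray = 8607  → 17.9166 mm³

17.917


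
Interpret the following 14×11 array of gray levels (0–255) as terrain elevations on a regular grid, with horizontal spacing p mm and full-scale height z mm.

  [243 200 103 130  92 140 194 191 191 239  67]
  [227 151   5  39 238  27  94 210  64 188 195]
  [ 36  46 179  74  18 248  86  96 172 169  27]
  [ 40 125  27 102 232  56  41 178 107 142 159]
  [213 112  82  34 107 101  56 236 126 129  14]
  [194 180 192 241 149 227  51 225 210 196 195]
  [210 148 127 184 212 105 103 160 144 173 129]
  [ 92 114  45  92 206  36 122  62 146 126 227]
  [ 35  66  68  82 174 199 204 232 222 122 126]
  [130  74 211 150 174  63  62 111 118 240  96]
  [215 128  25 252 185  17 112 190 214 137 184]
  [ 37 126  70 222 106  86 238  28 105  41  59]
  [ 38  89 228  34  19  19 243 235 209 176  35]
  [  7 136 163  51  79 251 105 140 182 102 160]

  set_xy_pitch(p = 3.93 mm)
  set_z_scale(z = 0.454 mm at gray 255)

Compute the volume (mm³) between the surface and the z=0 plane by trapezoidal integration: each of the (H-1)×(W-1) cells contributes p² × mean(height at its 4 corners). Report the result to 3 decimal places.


470.195

height_mm = gray/255 × 0.454; cell vol = 3.93² × mean(4 corners)
unit = 3.93² × 0.454 / (4×255) = 0.00687449 mm³ per gray-sum
row 0: Σ corner-gray over 10 cells = 5724  → 39.3496
row 1: Σ corner-gray over 10 cells = 4693  → 32.2620
row 2: Σ corner-gray over 10 cells = 4458  → 30.6465
row 3: Σ corner-gray over 10 cells = 4412  → 30.3303
row 4: Σ corner-gray over 10 cells = 5924  → 40.7245
row 5: Σ corner-gray over 10 cells = 6782  → 46.6228
row 6: Σ corner-gray over 10 cells = 5268  → 36.2148
row 7: Σ corner-gray over 10 cells = 5116  → 35.1699
row 8: Σ corner-gray over 10 cells = 5531  → 38.0228
row 9: Σ corner-gray over 10 cells = 5551  → 38.1603
row 10: Σ corner-gray over 10 cells = 5059  → 34.7781
row 11: Σ corner-gray over 10 cells = 4717  → 32.4270
row 12: Σ corner-gray over 10 cells = 5162  → 35.4861
Σ rows: total corner-gray = 68397  → 470.1948 mm³


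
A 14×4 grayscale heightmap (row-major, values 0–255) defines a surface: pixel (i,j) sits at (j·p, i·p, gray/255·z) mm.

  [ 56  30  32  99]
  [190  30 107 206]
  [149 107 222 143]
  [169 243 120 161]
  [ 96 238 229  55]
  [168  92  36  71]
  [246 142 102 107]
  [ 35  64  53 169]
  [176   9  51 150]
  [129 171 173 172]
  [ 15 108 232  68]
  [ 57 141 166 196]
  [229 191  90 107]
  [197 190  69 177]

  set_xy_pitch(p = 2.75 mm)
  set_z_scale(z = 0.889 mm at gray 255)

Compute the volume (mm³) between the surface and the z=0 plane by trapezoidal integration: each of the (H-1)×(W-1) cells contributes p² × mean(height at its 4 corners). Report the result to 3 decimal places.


height_mm = gray/255 × 0.889; cell vol = 2.75² × mean(4 corners)
unit = 2.75² × 0.889 / (4×255) = 0.00659124 mm³ per gray-sum
row 0: Σ corner-gray over 3 cells = 949  → 6.2551
row 1: Σ corner-gray over 3 cells = 1620  → 10.6778
row 2: Σ corner-gray over 3 cells = 2006  → 13.2220
row 3: Σ corner-gray over 3 cells = 2141  → 14.1118
row 4: Σ corner-gray over 3 cells = 1580  → 10.4142
row 5: Σ corner-gray over 3 cells = 1336  → 8.8059
row 6: Σ corner-gray over 3 cells = 1279  → 8.4302
row 7: Σ corner-gray over 3 cells = 884  → 5.8267
row 8: Σ corner-gray over 3 cells = 1435  → 9.4584
row 9: Σ corner-gray over 3 cells = 1752  → 11.5478
row 10: Σ corner-gray over 3 cells = 1630  → 10.7437
row 11: Σ corner-gray over 3 cells = 1765  → 11.6335
row 12: Σ corner-gray over 3 cells = 1790  → 11.7983
Σ rows: total corner-gray = 20167  → 132.9255 mm³

132.925


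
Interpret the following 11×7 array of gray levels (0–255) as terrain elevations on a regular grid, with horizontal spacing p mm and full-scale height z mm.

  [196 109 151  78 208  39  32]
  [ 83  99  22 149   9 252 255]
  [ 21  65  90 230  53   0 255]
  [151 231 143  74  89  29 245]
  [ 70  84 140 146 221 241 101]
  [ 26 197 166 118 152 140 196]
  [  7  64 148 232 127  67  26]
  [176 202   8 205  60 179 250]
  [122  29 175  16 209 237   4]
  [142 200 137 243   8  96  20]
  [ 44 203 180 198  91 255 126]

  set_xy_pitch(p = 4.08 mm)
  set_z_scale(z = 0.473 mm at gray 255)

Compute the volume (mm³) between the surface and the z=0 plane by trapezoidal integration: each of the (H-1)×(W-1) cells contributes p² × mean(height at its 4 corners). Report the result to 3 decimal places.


238.142

height_mm = gray/255 × 0.473; cell vol = 4.08² × mean(4 corners)
unit = 4.08² × 0.473 / (4×255) = 0.00771936 mm³ per gray-sum
row 0: Σ corner-gray over 6 cells = 2798  → 21.5988
row 1: Σ corner-gray over 6 cells = 2552  → 19.6998
row 2: Σ corner-gray over 6 cells = 2680  → 20.6879
row 3: Σ corner-gray over 6 cells = 3363  → 25.9602
row 4: Σ corner-gray over 6 cells = 3603  → 27.8129
row 5: Σ corner-gray over 6 cells = 3077  → 23.7525
row 6: Σ corner-gray over 6 cells = 3043  → 23.4900
row 7: Σ corner-gray over 6 cells = 3192  → 24.6402
row 8: Σ corner-gray over 6 cells = 2988  → 23.0654
row 9: Σ corner-gray over 6 cells = 3554  → 27.4346
Σ rows: total corner-gray = 30850  → 238.1423 mm³


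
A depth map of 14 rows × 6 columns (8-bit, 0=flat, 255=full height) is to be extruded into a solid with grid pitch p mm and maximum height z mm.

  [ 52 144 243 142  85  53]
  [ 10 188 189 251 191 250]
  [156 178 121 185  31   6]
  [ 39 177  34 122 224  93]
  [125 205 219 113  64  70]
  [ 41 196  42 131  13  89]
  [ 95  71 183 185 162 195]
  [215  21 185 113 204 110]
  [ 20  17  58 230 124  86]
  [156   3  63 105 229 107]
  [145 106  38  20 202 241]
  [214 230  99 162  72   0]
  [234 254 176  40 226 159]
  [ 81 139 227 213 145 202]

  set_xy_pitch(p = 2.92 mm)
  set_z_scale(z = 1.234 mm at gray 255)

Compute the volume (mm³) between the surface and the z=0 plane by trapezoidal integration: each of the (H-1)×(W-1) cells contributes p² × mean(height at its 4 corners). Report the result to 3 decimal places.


356.743

height_mm = gray/255 × 1.234; cell vol = 2.92² × mean(4 corners)
unit = 2.92² × 1.234 / (4×255) = 0.0103153 mm³ per gray-sum
row 0: Σ corner-gray over 5 cells = 3231  → 33.3286
row 1: Σ corner-gray over 5 cells = 3090  → 31.8742
row 2: Σ corner-gray over 5 cells = 2438  → 25.1486
row 3: Σ corner-gray over 5 cells = 2643  → 27.2633
row 4: Σ corner-gray over 5 cells = 2291  → 23.6323
row 5: Σ corner-gray over 5 cells = 2386  → 24.6122
row 6: Σ corner-gray over 5 cells = 2863  → 29.5326
row 7: Σ corner-gray over 5 cells = 2335  → 24.0862
row 8: Σ corner-gray over 5 cells = 2027  → 20.9091
row 9: Σ corner-gray over 5 cells = 2181  → 22.4976
row 10: Σ corner-gray over 5 cells = 2458  → 25.3549
row 11: Σ corner-gray over 5 cells = 3125  → 32.2352
row 12: Σ corner-gray over 5 cells = 3516  → 36.2685
Σ rows: total corner-gray = 34584  → 356.7434 mm³


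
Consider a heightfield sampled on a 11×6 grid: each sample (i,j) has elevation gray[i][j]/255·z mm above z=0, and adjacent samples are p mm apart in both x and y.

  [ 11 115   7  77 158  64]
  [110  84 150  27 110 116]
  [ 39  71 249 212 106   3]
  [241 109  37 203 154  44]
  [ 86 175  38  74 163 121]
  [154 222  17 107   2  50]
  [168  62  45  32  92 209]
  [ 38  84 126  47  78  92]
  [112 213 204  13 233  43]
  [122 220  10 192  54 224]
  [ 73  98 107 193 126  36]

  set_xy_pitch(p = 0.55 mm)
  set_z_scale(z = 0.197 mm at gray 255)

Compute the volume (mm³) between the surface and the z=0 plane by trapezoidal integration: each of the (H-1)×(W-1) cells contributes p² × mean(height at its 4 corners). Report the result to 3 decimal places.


1.282

height_mm = gray/255 × 0.197; cell vol = 0.55² × mean(4 corners)
unit = 0.55² × 0.197 / (4×255) = 5.8424e-05 mm³ per gray-sum
row 0: Σ corner-gray over 5 cells = 1757  → 0.1027
row 1: Σ corner-gray over 5 cells = 2286  → 0.1336
row 2: Σ corner-gray over 5 cells = 2609  → 0.1524
row 3: Σ corner-gray over 5 cells = 2398  → 0.1401
row 4: Σ corner-gray over 5 cells = 2007  → 0.1173
row 5: Σ corner-gray over 5 cells = 1739  → 0.1016
row 6: Σ corner-gray over 5 cells = 1639  → 0.0958
row 7: Σ corner-gray over 5 cells = 2281  → 0.1333
row 8: Σ corner-gray over 5 cells = 2779  → 0.1624
row 9: Σ corner-gray over 5 cells = 2455  → 0.1434
Σ rows: total corner-gray = 21950  → 1.2824 mm³


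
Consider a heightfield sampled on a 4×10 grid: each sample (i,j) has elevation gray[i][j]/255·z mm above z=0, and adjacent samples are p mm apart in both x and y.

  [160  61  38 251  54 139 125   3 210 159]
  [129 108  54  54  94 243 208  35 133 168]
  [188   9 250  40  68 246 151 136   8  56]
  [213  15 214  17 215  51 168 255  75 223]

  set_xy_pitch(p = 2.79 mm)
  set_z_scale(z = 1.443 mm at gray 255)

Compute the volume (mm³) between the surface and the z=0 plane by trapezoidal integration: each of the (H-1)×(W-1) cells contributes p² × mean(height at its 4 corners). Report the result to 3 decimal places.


142.795

height_mm = gray/255 × 1.443; cell vol = 2.79² × mean(4 corners)
unit = 2.79² × 1.443 / (4×255) = 0.0110122 mm³ per gray-sum
row 0: Σ corner-gray over 9 cells = 4236  → 46.6477
row 1: Σ corner-gray over 9 cells = 4215  → 46.4165
row 2: Σ corner-gray over 9 cells = 4516  → 49.7311
Σ rows: total corner-gray = 12967  → 142.7954 mm³


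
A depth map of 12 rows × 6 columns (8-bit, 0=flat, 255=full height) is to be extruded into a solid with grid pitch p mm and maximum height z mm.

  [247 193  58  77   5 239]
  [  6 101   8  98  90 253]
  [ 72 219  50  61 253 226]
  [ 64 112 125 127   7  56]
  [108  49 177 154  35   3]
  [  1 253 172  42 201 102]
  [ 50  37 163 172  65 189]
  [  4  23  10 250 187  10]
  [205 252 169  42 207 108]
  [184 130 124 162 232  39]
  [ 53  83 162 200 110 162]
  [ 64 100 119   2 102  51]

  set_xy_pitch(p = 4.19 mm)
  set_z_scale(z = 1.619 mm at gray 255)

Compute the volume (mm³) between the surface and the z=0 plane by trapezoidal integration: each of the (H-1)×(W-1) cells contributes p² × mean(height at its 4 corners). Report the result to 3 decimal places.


728.947

height_mm = gray/255 × 1.619; cell vol = 4.19² × mean(4 corners)
unit = 4.19² × 1.619 / (4×255) = 0.027866 mm³ per gray-sum
row 0: Σ corner-gray over 5 cells = 2005  → 55.8713
row 1: Σ corner-gray over 5 cells = 2317  → 64.5655
row 2: Σ corner-gray over 5 cells = 2326  → 64.8163
row 3: Σ corner-gray over 5 cells = 1803  → 50.2424
row 4: Σ corner-gray over 5 cells = 2380  → 66.3211
row 5: Σ corner-gray over 5 cells = 2552  → 71.1140
row 6: Σ corner-gray over 5 cells = 2067  → 57.5990
row 7: Σ corner-gray over 5 cells = 2607  → 72.6467
row 8: Σ corner-gray over 5 cells = 3172  → 88.3910
row 9: Σ corner-gray over 5 cells = 2844  → 79.2509
row 10: Σ corner-gray over 5 cells = 2086  → 58.1285
Σ rows: total corner-gray = 26159  → 728.9468 mm³
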